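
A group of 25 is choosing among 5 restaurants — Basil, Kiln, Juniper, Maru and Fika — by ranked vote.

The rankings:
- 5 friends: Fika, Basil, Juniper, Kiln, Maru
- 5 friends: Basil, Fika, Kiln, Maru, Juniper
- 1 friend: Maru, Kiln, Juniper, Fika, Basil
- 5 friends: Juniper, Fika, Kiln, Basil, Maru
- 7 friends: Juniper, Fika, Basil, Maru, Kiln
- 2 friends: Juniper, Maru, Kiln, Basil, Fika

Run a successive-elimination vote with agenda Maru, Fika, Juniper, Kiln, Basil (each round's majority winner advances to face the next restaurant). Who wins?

Juniper

Round 1: Maru vs Fika — 3–22, Fika advances.
Round 2: Fika vs Juniper — 10–15, Juniper advances.
Round 3: Juniper vs Kiln — 19–6, Juniper advances.
Round 4: Juniper vs Basil — 15–10, Juniper advances.
Juniper survives the agenda.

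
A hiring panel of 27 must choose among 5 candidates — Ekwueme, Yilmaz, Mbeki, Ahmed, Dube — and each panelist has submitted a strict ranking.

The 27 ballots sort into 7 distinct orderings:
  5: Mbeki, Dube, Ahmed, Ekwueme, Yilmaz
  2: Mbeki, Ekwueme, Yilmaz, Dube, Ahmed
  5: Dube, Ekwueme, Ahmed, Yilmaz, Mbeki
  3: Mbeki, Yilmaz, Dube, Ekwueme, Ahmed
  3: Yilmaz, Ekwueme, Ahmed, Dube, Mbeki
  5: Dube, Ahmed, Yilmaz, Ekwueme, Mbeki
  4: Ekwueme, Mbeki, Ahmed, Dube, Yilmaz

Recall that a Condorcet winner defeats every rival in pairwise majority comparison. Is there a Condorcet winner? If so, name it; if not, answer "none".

Pairwise majorities:
Ekwueme vs Yilmaz: Ekwueme is ranked higher on 5+2+5+4 = 16 ballots, Yilmaz on 11. Ekwueme wins 16–11.
Ekwueme vs Mbeki: 17 to 10, Ekwueme.
Ekwueme vs Ahmed: Ekwueme preferred on 2+5+3+3+4 = 17 ballots; Ekwueme wins 17–10.
Ekwueme vs Dube: 2+3+4 = 9 for Ekwueme, 18 for Dube — Dube by 18–9.
Yilmaz vs Mbeki: 5+3+5 = 13 for Yilmaz, 14 for Mbeki — Mbeki by 14–13.
Yilmaz vs Ahmed: Yilmaz is ranked higher on 2+3+3 = 8 ballots, Ahmed on 19. Ahmed wins 19–8.
Yilmaz vs Dube: Yilmaz is ranked higher on 2+3+3 = 8 ballots, Dube on 19. Dube wins 19–8.
Mbeki vs Ahmed: Mbeki is ranked higher on 5+2+3+4 = 14 ballots, Ahmed on 13. Mbeki wins 14–13.
Mbeki vs Dube: Mbeki is ranked higher on 5+2+3+4 = 14 ballots, Dube on 13. Mbeki wins 14–13.
Ahmed vs Dube: 3+4 = 7 for Ahmed, 20 for Dube — Dube by 20–7.
No candidate is unbeaten: Ekwueme loses to Dube; Yilmaz loses to Ekwueme; Mbeki loses to Ekwueme; Ahmed loses to Ekwueme; Dube loses to Mbeki. In particular Ekwueme > Mbeki > Dube > Ekwueme is a majority cycle — no Condorcet winner exists.

none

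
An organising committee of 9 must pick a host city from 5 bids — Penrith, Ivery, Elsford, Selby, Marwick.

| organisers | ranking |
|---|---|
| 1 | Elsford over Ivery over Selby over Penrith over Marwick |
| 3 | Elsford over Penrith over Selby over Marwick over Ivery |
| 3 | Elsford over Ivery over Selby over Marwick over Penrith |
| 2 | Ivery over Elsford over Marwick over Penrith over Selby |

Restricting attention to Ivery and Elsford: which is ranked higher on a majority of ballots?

Elsford

Ballots ranking Ivery above Elsford: 2.
Ballots ranking Elsford above Ivery: 9 − 2 = 7.
Elsford wins the head-to-head 7–2.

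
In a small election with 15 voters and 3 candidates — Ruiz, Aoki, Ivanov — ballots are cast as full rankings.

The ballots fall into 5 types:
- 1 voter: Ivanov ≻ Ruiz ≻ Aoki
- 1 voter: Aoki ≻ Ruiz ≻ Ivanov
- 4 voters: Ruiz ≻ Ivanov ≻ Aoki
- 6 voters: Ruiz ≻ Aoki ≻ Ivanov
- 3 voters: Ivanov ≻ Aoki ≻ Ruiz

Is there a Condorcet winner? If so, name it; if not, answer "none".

Check each pair by majority over 15 ballots:
Ruiz vs Aoki: 1+4+6 = 11 for Ruiz, 4 for Aoki — Ruiz by 11–4.
Ruiz vs Ivanov: Ruiz is ranked higher on 1+4+6 = 11 ballots, Ivanov on 4. Ruiz wins 11–4.
Aoki vs Ivanov: Aoki is ranked higher on 1+6 = 7 ballots, Ivanov on 8. Ivanov wins 8–7.
Only Ruiz has no losses; Ruiz is the Condorcet winner.

Ruiz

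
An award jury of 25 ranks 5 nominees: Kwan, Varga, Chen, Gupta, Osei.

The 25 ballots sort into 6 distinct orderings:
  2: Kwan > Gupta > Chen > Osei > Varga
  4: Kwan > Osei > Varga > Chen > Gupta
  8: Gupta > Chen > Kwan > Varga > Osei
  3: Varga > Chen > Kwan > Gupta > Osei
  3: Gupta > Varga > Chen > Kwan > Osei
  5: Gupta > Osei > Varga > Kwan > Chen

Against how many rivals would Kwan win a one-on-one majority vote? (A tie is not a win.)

2

Kwan against each rival (25 jurors):
Kwan vs Varga: Kwan preferred on 2+4+8 = 14 ballots; Kwan wins 14–11.
Kwan vs Chen: 2+4+5 = 11 for Kwan, 14 for Chen — Chen by 14–11.
Kwan vs Gupta: 2+4+3 = 9 for Kwan, 16 for Gupta — Gupta by 16–9.
Kwan–Osei: Kwan 20–5.
Kwan beats Varga, Osei; loses to Chen, Gupta — 2 pairwise wins.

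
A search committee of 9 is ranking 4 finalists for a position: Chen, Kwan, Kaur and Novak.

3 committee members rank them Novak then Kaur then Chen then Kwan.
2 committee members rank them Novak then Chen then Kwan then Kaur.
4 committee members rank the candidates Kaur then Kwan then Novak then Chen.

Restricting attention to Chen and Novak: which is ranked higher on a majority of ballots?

No ballot ranks Chen above Novak: 0.
Ballots ranking Novak above Chen: 9 − 0 = 9.
Novak wins the head-to-head 9–0.

Novak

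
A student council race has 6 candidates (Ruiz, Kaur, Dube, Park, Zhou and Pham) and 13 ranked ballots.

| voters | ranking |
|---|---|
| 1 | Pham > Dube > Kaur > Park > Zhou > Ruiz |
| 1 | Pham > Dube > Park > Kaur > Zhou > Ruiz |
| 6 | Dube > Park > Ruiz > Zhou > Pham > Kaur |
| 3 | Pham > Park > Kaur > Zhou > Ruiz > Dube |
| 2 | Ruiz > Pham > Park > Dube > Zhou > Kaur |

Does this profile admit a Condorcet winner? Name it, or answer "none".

Pairwise majorities:
Ruiz–Kaur: Ruiz 8–5.
Ruiz vs Dube: Dube, 8–5.
Ruiz vs Park: Park, 11–2.
Ruiz–Zhou: Ruiz 8–5.
Ruiz vs Pham: Ruiz wins 8–5.
Kaur–Dube: Dube 10–3.
Kaur vs Park: Park, 12–1.
Kaur–Zhou: Zhou 8–5.
Kaur vs Pham: Pham, 13–0.
Dube vs Park: Dube wins 8–5.
Dube vs Zhou: Dube wins 10–3.
Dube–Pham: Pham 7–6.
Park–Zhou: Park 13–0.
Park vs Pham: Pham, 7–6.
Zhou–Pham: Pham 7–6.
No candidate is unbeaten: Ruiz loses to Dube; Kaur loses to Ruiz; Dube loses to Pham; Park loses to Dube; Zhou loses to Ruiz; Pham loses to Ruiz. In particular Ruiz > Pham > Dube > Ruiz is a majority cycle — no Condorcet winner exists.

none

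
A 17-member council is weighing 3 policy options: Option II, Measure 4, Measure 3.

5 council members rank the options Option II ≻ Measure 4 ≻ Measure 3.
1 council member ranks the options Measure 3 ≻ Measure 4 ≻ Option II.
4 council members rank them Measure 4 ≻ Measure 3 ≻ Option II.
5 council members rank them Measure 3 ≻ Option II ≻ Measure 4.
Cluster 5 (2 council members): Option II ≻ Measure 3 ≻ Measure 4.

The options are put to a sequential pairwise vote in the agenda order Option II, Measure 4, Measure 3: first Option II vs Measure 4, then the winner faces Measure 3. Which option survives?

Measure 3

Round 1: Option II vs Measure 4 — 12–5, Option II advances.
Round 2: Option II vs Measure 3 — 7–10, Measure 3 advances.
The agenda winner is Measure 3.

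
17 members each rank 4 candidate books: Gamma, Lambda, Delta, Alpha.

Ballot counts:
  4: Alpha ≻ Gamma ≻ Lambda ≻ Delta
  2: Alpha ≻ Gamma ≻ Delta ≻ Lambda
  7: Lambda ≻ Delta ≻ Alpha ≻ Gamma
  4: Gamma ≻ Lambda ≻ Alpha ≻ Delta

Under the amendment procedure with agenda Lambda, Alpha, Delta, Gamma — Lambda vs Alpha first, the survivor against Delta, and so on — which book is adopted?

Round 1: Lambda vs Alpha — 11–6, Lambda advances.
Round 2: Lambda vs Delta — 15–2, Lambda advances.
Round 3: Lambda vs Gamma — 7–10, Gamma advances.
Gamma survives the agenda.

Gamma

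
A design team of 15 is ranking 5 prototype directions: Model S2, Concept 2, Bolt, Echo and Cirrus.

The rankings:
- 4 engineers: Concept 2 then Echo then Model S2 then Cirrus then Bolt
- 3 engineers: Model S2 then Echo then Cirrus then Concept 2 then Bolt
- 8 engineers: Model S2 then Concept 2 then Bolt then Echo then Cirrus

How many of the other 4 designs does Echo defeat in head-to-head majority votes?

Echo against each rival (15 engineers):
Echo–Model S2: Model S2 11–4.
Echo–Concept 2: Concept 2 12–3.
Echo–Bolt: Bolt 8–7.
Echo vs Cirrus: Echo wins 15–0.
Echo beats Cirrus; loses to Model S2, Concept 2, Bolt — 1 pairwise win.

1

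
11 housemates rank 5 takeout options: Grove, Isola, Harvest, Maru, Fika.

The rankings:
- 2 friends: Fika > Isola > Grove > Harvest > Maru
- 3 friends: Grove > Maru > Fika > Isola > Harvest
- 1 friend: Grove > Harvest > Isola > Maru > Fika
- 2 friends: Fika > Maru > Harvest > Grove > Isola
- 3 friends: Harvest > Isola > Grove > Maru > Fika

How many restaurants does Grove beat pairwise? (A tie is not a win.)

4

Grove against each rival (11 friends):
Grove vs Isola: Grove, 6–5.
Grove vs Harvest: 2+3+1 = 6 for Grove, 5 for Harvest — Grove by 6–5.
Grove vs Maru: Grove, 9–2.
Grove–Fika: Grove 7–4.
Grove beats Isola, Harvest, Maru, Fika — 4 pairwise wins.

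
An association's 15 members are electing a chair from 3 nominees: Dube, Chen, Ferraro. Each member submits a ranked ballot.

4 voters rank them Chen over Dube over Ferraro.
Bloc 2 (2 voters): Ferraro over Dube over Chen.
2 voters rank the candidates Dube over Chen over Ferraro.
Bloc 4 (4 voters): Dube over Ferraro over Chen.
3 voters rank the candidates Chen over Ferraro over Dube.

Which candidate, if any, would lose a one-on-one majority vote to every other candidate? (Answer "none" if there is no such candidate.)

Ferraro

Head-to-head results (15 voters):
Dube vs Chen: Dube, 8–7.
Dube vs Ferraro: Dube wins 10–5.
Chen vs Ferraro: Chen preferred on 4+2+3 = 9 ballots; Chen wins 9–6.
Ferraro loses to every other candidate — it is the Condorcet loser.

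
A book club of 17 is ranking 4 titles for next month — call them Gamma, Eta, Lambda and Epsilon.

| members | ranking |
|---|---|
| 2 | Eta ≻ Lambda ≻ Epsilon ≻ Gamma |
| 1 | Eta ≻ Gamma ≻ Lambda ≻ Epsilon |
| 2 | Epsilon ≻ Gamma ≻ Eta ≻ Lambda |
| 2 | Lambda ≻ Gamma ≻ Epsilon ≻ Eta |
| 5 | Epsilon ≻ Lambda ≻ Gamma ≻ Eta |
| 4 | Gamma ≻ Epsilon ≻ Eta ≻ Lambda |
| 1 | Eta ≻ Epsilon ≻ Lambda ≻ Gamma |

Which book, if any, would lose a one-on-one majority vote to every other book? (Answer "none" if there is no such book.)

none

Pairwise majorities:
Gamma vs Eta: 2+2+5+4 = 13 for Gamma, 4 for Eta — Gamma by 13–4.
Gamma vs Lambda: Lambda wins 10–7.
Gamma vs Epsilon: Gamma is ranked higher on 1+2+4 = 7 ballots, Epsilon on 10. Epsilon wins 10–7.
Eta–Lambda: Eta 10–7.
Eta–Epsilon: Epsilon 13–4.
Lambda vs Epsilon: Epsilon wins 12–5.
Every book wins at least one matchup (Gamma beats Eta; Eta beats Lambda; Lambda beats Gamma; Epsilon beats Gamma), so there is no Condorcet loser.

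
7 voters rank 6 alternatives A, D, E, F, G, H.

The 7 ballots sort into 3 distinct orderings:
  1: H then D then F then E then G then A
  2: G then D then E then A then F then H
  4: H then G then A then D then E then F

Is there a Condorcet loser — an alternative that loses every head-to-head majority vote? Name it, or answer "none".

Head-to-head results (7 voters):
A vs D: 4 to 3, A.
A–E: A 4–3.
A vs F: A preferred on 2+4 = 6 ballots; A wins 6–1.
A vs G: A preferred on 0 ballots; G wins 7–0.
A–H: H 5–2.
D–E: D 7–0.
D vs F: D is ranked higher on 1+2+4 = 7 ballots, F on 0. D wins 7–0.
D vs G: G, 6–1.
D vs H: D is ranked higher on 2 ballots, H on 5. H wins 5–2.
E vs F: E is ranked higher on 2+4 = 6 ballots, F on 1. E wins 6–1.
E vs G: E is ranked higher on 1 ballot, G on 6. G wins 6–1.
E vs H: H, 5–2.
F vs G: G, 6–1.
F vs H: H, 5–2.
G vs H: 2 to 5, H.
F is beaten in every head-to-head and is the Condorcet loser.

F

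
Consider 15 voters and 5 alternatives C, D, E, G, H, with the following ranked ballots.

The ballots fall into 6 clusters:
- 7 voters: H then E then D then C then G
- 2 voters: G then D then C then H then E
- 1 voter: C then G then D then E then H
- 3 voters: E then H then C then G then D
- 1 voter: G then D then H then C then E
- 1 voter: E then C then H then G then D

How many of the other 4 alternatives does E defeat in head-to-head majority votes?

3

E against each rival (15 voters):
E vs C: E, 11–4.
E vs D: E, 11–4.
E vs G: 7+3+1 = 11 for E, 4 for G — E by 11–4.
E vs H: E preferred on 1+3+1 = 5 ballots; H wins 10–5.
E beats C, D, G; loses to H — 3 pairwise wins.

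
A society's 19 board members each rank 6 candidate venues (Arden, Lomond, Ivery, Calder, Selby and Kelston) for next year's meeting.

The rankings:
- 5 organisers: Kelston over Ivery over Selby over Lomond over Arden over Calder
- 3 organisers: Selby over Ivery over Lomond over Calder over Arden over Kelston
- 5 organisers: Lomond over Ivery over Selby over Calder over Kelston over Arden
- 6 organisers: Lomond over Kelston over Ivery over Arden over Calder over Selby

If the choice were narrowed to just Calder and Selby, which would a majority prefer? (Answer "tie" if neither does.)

Selby

Ballots ranking Calder above Selby: 6.
Ballots ranking Selby above Calder: 19 − 6 = 13.
Selby wins the head-to-head 13–6.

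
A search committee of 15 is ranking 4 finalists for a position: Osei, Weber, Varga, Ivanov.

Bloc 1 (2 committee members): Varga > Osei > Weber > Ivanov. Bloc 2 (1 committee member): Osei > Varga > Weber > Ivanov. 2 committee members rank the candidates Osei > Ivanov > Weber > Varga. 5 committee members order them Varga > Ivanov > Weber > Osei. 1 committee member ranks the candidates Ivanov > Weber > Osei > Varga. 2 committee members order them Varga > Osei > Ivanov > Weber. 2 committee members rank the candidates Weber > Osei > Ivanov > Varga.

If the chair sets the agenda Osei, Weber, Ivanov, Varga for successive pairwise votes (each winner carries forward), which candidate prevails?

Round 1: Osei vs Weber — 7–8, Weber advances.
Round 2: Weber vs Ivanov — 5–10, Ivanov advances.
Round 3: Ivanov vs Varga — 5–10, Varga advances.
Varga survives the agenda.

Varga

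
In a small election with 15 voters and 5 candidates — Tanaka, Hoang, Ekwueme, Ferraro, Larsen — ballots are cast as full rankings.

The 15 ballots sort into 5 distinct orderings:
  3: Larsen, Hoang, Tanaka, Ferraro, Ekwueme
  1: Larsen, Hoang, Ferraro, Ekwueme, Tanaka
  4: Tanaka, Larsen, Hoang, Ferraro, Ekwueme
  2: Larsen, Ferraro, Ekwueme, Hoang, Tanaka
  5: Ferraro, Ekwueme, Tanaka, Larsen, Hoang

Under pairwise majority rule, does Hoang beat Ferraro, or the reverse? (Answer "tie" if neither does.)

Hoang

Ballots ranking Hoang above Ferraro: 3 + 1 + 4 = 8.
Ballots ranking Ferraro above Hoang: 15 − 8 = 7.
Hoang wins the head-to-head 8–7.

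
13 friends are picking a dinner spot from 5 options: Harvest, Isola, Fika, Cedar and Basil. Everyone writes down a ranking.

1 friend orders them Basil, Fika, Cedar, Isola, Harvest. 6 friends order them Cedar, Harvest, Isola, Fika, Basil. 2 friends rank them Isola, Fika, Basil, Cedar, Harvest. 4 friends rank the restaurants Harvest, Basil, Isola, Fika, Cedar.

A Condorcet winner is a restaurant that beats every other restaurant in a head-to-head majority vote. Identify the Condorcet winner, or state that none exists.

none

Head-to-head results (13 friends):
Harvest vs Isola: Harvest is ranked higher on 6+4 = 10 ballots, Isola on 3. Harvest wins 10–3.
Harvest vs Fika: 10 to 3, Harvest.
Harvest vs Cedar: 4 to 9, Cedar.
Harvest vs Basil: Harvest is ranked higher on 6+4 = 10 ballots, Basil on 3. Harvest wins 10–3.
Isola vs Fika: Isola is ranked higher on 6+2+4 = 12 ballots, Fika on 1. Isola wins 12–1.
Isola vs Cedar: Isola is ranked higher on 2+4 = 6 ballots, Cedar on 7. Cedar wins 7–6.
Isola vs Basil: Isola preferred on 6+2 = 8 ballots; Isola wins 8–5.
Fika vs Cedar: 7 to 6, Fika.
Fika vs Basil: 6+2 = 8 for Fika, 5 for Basil — Fika by 8–5.
Cedar vs Basil: Cedar is ranked higher on 6 ballots, Basil on 7. Basil wins 7–6.
No restaurant is unbeaten: Harvest loses to Cedar; Isola loses to Harvest; Fika loses to Harvest; Cedar loses to Fika; Basil loses to Harvest. In particular Harvest > Fika > Cedar > Harvest is a majority cycle — no Condorcet winner exists.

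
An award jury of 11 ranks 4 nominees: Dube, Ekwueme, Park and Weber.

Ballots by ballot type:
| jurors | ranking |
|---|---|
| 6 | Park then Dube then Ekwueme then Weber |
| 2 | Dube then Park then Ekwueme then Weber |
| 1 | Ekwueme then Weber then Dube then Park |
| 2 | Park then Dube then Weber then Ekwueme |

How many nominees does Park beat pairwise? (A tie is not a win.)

Park against each rival (11 jurors):
Park vs Dube: 6+2 = 8 for Park, 3 for Dube — Park by 8–3.
Park vs Ekwueme: 6+2+2 = 10 for Park, 1 for Ekwueme — Park by 10–1.
Park vs Weber: 10 to 1, Park.
Park beats Dube, Ekwueme, Weber — 3 pairwise wins.

3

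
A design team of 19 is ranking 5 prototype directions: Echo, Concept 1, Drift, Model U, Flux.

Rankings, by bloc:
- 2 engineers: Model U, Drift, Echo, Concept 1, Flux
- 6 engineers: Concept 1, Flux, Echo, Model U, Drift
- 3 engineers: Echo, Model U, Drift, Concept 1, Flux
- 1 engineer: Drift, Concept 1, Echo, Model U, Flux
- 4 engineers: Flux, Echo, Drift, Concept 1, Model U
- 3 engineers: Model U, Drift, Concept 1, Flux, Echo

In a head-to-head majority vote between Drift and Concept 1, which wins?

Ballots ranking Drift above Concept 1: 2 + 3 + 1 + 4 + 3 = 13.
Ballots ranking Concept 1 above Drift: 19 − 13 = 6.
Drift wins the head-to-head 13–6.

Drift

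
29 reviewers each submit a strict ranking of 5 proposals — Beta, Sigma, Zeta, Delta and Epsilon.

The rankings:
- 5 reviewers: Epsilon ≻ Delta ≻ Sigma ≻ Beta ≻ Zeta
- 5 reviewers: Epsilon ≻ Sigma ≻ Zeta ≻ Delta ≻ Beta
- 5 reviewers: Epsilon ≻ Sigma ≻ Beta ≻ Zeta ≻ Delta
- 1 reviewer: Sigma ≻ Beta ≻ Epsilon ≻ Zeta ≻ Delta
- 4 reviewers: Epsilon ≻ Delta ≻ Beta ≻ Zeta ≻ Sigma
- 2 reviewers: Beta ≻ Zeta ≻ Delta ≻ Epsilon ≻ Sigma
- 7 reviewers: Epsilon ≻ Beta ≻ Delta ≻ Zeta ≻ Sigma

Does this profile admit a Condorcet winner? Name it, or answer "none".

Check each pair by majority over 29 ballots:
Beta vs Sigma: 4+2+7 = 13 for Beta, 16 for Sigma — Sigma by 16–13.
Beta vs Zeta: Beta preferred on 5+5+1+4+2+7 = 24 ballots; Beta wins 24–5.
Beta vs Delta: Beta is ranked higher on 5+1+2+7 = 15 ballots, Delta on 14. Beta wins 15–14.
Beta vs Epsilon: 1+2 = 3 for Beta, 26 for Epsilon — Epsilon by 26–3.
Sigma vs Zeta: Sigma preferred on 5+5+5+1 = 16 ballots; Sigma wins 16–13.
Sigma vs Delta: 11 to 18, Delta.
Sigma vs Epsilon: Sigma preferred on 1 ballot; Epsilon wins 28–1.
Zeta vs Delta: 5+5+1+2 = 13 for Zeta, 16 for Delta — Delta by 16–13.
Zeta vs Epsilon: 2 for Zeta, 27 for Epsilon — Epsilon by 27–2.
Delta vs Epsilon: 2 for Delta, 27 for Epsilon — Epsilon by 27–2.
Epsilon defeats every rival head-to-head and is the Condorcet winner.

Epsilon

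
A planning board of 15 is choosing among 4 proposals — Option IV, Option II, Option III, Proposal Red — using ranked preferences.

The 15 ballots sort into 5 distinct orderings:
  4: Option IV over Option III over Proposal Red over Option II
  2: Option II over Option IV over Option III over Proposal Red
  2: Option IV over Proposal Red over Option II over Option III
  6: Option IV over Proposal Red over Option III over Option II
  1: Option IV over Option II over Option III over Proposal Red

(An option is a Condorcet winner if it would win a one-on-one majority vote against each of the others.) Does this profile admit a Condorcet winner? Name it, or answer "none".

Option IV

Head-to-head results (15 council members):
Option IV vs Option II: Option IV, 13–2.
Option IV–Option III: Option IV 15–0.
Option IV vs Proposal Red: Option IV, 15–0.
Option II vs Option III: Option III, 10–5.
Option II vs Proposal Red: Proposal Red, 12–3.
Option III vs Proposal Red: Proposal Red wins 8–7.
Only Option IV has no losses; Option IV is the Condorcet winner.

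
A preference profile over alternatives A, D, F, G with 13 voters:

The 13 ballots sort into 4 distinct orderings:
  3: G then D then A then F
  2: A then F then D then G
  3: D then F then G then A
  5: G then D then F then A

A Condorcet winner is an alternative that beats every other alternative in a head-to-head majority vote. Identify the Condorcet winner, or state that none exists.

G

Check each pair by majority over 13 ballots:
A–D: D 11–2.
A–F: F 8–5.
A vs G: G, 11–2.
D vs F: D wins 11–2.
D vs G: G wins 8–5.
F vs G: G, 8–5.
Only G has no losses; G is the Condorcet winner.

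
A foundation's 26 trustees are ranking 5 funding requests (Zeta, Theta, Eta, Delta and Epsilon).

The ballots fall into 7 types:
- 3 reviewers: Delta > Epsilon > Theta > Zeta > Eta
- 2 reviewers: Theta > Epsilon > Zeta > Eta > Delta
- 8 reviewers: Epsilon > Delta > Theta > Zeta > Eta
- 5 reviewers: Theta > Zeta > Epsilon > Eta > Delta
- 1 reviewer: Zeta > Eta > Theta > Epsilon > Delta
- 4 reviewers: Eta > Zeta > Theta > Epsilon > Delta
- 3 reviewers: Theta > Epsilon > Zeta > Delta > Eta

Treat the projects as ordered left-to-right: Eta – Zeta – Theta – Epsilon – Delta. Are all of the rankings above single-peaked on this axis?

Axis positions: Eta=1, Zeta=2, Theta=3, Epsilon=4, Delta=5.
Type 1 (peak Delta at position 5): ranking walks positions 5-4-3-2-1, expanding outward from the peak — single-peaked.
Type 2 (peak Theta at position 3): ranking walks positions 3-4-2-1-5, expanding outward from the peak — single-peaked.
Type 3 (peak Epsilon at position 4): ranking walks positions 4-5-3-2-1, expanding outward from the peak — single-peaked.
Type 4 (peak Theta at position 3): ranking walks positions 3-2-4-1-5, expanding outward from the peak — single-peaked.
Type 5 (peak Zeta at position 2): ranking walks positions 2-1-3-4-5, expanding outward from the peak — single-peaked.
Type 6 (peak Eta at position 1): ranking walks positions 1-2-3-4-5, expanding outward from the peak — single-peaked.
Type 7 (peak Theta at position 3): ranking walks positions 3-4-2-5-1, expanding outward from the peak — single-peaked.
Every ranking is single-peaked on this axis.

yes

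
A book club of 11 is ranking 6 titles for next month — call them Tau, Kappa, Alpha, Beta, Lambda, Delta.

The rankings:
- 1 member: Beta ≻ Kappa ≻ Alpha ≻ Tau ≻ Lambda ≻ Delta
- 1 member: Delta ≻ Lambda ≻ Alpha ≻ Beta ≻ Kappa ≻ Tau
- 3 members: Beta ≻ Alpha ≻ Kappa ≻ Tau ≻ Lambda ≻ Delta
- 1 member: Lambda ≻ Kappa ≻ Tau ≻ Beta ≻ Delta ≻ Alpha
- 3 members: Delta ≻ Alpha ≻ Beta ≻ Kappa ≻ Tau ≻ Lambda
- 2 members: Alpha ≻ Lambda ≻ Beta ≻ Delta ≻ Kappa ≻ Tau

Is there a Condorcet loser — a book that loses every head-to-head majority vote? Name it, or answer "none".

Head-to-head results (11 members):
Tau vs Kappa: 0 for Tau, 11 for Kappa — Kappa by 11–0.
Tau–Alpha: Alpha 10–1.
Tau vs Beta: 1 for Tau, 10 for Beta — Beta by 10–1.
Tau vs Lambda: Tau wins 7–4.
Tau–Delta: Delta 6–5.
Kappa vs Alpha: Kappa preferred on 1+1 = 2 ballots; Alpha wins 9–2.
Kappa–Beta: Beta 10–1.
Kappa vs Lambda: Kappa wins 7–4.
Kappa vs Delta: Delta, 6–5.
Alpha–Beta: Alpha 6–5.
Alpha vs Lambda: Alpha is ranked higher on 1+3+3+2 = 9 ballots, Lambda on 2. Alpha wins 9–2.
Alpha vs Delta: 1+3+2 = 6 for Alpha, 5 for Delta — Alpha by 6–5.
Beta vs Lambda: Beta wins 7–4.
Beta vs Delta: 1+3+1+2 = 7 for Beta, 4 for Delta — Beta by 7–4.
Lambda vs Delta: 1+3+1+2 = 7 for Lambda, 4 for Delta — Lambda by 7–4.
No book is winless: Tau beats Lambda; Kappa beats Tau; Alpha beats Tau; Beta beats Tau; Lambda beats Delta; Delta beats Tau. There is no Condorcet loser.

none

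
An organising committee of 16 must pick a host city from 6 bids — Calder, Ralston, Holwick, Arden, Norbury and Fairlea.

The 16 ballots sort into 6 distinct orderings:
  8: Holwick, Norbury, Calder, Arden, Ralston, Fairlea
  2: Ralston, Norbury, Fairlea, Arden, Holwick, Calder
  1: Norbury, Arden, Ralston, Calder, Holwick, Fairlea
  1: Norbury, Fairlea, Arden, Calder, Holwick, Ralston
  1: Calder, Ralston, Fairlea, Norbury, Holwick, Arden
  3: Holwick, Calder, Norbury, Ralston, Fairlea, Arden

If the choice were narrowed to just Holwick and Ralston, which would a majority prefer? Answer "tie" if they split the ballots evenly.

Ballots ranking Holwick above Ralston: 8 + 1 + 3 = 12.
Ballots ranking Ralston above Holwick: 16 − 12 = 4.
Holwick wins the head-to-head 12–4.

Holwick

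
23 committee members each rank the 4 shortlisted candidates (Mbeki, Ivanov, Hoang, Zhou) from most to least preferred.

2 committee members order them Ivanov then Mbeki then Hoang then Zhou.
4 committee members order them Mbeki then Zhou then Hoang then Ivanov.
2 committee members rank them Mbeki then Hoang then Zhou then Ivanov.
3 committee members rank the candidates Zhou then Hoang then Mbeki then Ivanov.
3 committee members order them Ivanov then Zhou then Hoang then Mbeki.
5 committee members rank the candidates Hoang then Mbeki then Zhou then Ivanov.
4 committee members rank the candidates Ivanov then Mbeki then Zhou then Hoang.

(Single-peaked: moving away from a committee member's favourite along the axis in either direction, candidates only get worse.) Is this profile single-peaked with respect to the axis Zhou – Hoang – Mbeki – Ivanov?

Axis positions: Zhou=1, Hoang=2, Mbeki=3, Ivanov=4.
Type 1 (peak Ivanov at position 4): ranking walks positions 4-3-2-1, expanding outward from the peak — single-peaked.
Type 2: ranking walks positions 3-1-2-4; Zhou is ranked above Hoang even though Hoang lies between Zhou and the peak Mbeki on the axis — preferences dip and rise again. Not single-peaked.
Type 3 (peak Mbeki at position 3): ranking walks positions 3-2-1-4, expanding outward from the peak — single-peaked.
Type 4 (peak Zhou at position 1): ranking walks positions 1-2-3-4, expanding outward from the peak — single-peaked.
Type 5: ranking walks positions 4-1-2-3; Zhou is ranked above Mbeki even though Mbeki lies between Zhou and the peak Ivanov on the axis — preferences dip and rise again. Not single-peaked.
Type 6 (peak Hoang at position 2): ranking walks positions 2-3-1-4, expanding outward from the peak — single-peaked.
Type 7: ranking walks positions 4-3-1-2; Zhou is ranked above Hoang even though Hoang lies between Zhou and the peak Ivanov on the axis — preferences dip and rise again. Not single-peaked.
Type 2 violates single-peakedness, so the profile is not single-peaked on this axis.

no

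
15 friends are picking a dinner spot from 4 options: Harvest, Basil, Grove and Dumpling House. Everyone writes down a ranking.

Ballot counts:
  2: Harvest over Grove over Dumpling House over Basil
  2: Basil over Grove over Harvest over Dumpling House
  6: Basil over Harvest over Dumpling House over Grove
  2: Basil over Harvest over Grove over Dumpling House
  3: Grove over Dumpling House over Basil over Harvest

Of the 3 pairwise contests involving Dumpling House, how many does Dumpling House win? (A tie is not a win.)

0

Dumpling House against each rival (15 friends):
Dumpling House vs Harvest: Dumpling House preferred on 3 ballots; Harvest wins 12–3.
Dumpling House vs Basil: Basil, 10–5.
Dumpling House vs Grove: 6 for Dumpling House, 9 for Grove — Grove by 9–6.
Dumpling House beats no one; loses to Harvest, Basil, Grove — 0 pairwise wins.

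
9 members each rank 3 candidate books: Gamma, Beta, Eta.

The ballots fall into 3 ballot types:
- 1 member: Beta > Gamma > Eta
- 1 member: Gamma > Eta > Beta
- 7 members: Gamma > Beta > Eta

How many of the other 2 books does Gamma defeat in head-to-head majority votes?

Gamma against each rival (9 members):
Gamma vs Beta: Gamma preferred on 1+7 = 8 ballots; Gamma wins 8–1.
Gamma vs Eta: 1+1+7 = 9 for Gamma, 0 for Eta — Gamma by 9–0.
Gamma beats Beta, Eta — 2 pairwise wins.

2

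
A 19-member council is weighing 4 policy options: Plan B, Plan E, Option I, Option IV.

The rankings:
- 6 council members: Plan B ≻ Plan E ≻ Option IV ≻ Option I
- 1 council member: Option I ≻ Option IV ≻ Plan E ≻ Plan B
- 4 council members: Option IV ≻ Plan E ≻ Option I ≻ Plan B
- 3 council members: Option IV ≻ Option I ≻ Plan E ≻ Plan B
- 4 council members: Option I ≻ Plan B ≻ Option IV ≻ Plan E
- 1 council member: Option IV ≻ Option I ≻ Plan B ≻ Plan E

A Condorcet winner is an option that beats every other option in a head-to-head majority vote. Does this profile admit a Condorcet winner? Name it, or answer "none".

Check each pair by majority over 19 ballots:
Plan B vs Plan E: Plan B wins 11–8.
Plan B vs Option I: Option I, 13–6.
Plan B vs Option IV: Plan B wins 10–9.
Plan E vs Option I: Plan E wins 10–9.
Plan E vs Option IV: Option IV, 13–6.
Option I vs Option IV: Option IV, 14–5.
No option is unbeaten: Plan B loses to Option I; Plan E loses to Plan B; Option I loses to Plan E; Option IV loses to Plan B. In particular Plan B beats Plan E beats Option I beats Plan B is a majority cycle — no Condorcet winner exists.

none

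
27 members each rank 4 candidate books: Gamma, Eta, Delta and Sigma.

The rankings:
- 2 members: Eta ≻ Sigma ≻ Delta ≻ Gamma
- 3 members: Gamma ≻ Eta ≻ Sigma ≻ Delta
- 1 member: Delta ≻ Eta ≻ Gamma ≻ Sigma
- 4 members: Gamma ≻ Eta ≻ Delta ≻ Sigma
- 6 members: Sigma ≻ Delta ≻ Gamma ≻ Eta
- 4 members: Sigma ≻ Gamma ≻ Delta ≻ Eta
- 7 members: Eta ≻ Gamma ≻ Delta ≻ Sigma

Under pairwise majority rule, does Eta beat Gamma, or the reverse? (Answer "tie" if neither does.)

Gamma

Ballots ranking Eta above Gamma: 2 + 1 + 7 = 10.
Ballots ranking Gamma above Eta: 27 − 10 = 17.
Gamma wins the head-to-head 17–10.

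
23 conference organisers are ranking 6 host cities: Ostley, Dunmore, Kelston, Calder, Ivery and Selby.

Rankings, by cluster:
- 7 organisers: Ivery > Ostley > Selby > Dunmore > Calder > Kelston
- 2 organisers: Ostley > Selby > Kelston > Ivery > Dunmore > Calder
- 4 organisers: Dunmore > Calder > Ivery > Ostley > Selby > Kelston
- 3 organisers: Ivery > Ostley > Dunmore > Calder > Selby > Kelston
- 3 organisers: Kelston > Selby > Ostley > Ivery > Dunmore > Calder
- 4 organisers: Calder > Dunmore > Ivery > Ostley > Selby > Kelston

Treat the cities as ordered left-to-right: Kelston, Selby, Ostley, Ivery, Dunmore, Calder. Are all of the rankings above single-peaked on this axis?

yes

Axis positions: Kelston=1, Selby=2, Ostley=3, Ivery=4, Dunmore=5, Calder=6.
Cluster 1 (peak Ivery at position 4): ranking walks positions 4-3-2-5-6-1, expanding outward from the peak — single-peaked.
Cluster 2 (peak Ostley at position 3): ranking walks positions 3-2-1-4-5-6, expanding outward from the peak — single-peaked.
Cluster 3 (peak Dunmore at position 5): ranking walks positions 5-6-4-3-2-1, expanding outward from the peak — single-peaked.
Cluster 4 (peak Ivery at position 4): ranking walks positions 4-3-5-6-2-1, expanding outward from the peak — single-peaked.
Cluster 5 (peak Kelston at position 1): ranking walks positions 1-2-3-4-5-6, expanding outward from the peak — single-peaked.
Cluster 6 (peak Calder at position 6): ranking walks positions 6-5-4-3-2-1, expanding outward from the peak — single-peaked.
Every ranking is single-peaked on this axis.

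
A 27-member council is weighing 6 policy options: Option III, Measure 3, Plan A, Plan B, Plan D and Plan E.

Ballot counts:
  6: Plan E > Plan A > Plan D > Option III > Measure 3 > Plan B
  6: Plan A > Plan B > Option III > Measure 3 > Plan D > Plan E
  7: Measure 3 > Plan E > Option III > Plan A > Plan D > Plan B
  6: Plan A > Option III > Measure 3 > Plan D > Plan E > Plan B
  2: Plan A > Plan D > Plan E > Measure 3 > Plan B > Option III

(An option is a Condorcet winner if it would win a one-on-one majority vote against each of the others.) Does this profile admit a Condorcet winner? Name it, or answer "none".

Check each pair by majority over 27 ballots:
Option III vs Measure 3: Option III, 18–9.
Option III–Plan A: Plan A 20–7.
Option III–Plan B: Option III 19–8.
Option III vs Plan D: Option III, 19–8.
Option III vs Plan E: Plan E wins 15–12.
Measure 3 vs Plan A: Plan A, 20–7.
Measure 3 vs Plan B: Measure 3, 21–6.
Measure 3–Plan D: Measure 3 19–8.
Measure 3–Plan E: Measure 3 19–8.
Plan A–Plan B: Plan A 27–0.
Plan A vs Plan D: Plan A, 27–0.
Plan A–Plan E: Plan A 14–13.
Plan B vs Plan D: Plan D, 21–6.
Plan B vs Plan E: Plan E wins 21–6.
Plan D vs Plan E: Plan D wins 14–13.
Plan A defeats every rival head-to-head and is the Condorcet winner.

Plan A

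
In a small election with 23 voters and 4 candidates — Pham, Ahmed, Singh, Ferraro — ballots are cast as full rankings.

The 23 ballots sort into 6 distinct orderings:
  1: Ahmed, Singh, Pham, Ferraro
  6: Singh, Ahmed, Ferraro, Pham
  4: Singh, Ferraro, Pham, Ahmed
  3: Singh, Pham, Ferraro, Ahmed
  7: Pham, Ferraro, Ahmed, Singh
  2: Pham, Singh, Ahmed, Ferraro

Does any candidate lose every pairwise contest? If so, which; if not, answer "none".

Ahmed

Head-to-head results (23 voters):
Pham vs Ahmed: Pham, 16–7.
Pham vs Singh: 9 to 14, Singh.
Pham–Ferraro: Pham 13–10.
Ahmed vs Singh: Ahmed preferred on 1+7 = 8 ballots; Singh wins 15–8.
Ahmed vs Ferraro: Ferraro, 14–9.
Singh vs Ferraro: Singh wins 16–7.
Only Ahmed has no wins; Ahmed is the Condorcet loser.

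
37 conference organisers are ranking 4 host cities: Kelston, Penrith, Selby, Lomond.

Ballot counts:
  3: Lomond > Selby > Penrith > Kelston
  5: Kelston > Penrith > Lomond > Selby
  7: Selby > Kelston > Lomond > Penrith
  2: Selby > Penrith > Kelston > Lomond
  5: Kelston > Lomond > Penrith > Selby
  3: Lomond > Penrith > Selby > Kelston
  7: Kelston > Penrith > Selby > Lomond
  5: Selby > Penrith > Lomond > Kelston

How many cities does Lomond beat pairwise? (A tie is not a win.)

0

Lomond against each rival (37 organisers):
Lomond vs Kelston: 11 to 26, Kelston.
Lomond vs Penrith: Penrith wins 19–18.
Lomond vs Selby: Lomond preferred on 3+5+5+3 = 16 ballots; Selby wins 21–16.
Lomond beats no one; loses to Kelston, Penrith, Selby — 0 pairwise wins.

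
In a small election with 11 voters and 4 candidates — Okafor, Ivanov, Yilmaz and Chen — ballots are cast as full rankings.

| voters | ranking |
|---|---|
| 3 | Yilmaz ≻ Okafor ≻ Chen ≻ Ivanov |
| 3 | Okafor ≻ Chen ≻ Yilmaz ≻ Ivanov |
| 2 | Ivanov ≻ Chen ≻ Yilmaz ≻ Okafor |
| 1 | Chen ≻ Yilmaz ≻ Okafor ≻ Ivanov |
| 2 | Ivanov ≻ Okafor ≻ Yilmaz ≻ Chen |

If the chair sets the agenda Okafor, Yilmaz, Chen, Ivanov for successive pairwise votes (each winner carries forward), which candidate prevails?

Round 1: Okafor vs Yilmaz — 5–6, Yilmaz advances.
Round 2: Yilmaz vs Chen — 5–6, Chen advances.
Round 3: Chen vs Ivanov — 7–4, Chen advances.
Chen survives the agenda.

Chen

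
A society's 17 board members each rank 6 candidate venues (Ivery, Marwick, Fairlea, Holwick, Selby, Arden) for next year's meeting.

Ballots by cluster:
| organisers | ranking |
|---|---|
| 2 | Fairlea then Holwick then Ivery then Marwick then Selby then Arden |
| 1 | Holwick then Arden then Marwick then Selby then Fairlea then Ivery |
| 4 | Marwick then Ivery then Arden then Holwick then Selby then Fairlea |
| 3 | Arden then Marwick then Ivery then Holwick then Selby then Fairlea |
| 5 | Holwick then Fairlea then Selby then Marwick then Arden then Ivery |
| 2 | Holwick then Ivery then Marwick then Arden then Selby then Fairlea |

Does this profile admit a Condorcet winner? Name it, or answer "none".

Holwick

Head-to-head results (17 organisers):
Ivery–Marwick: Marwick 13–4.
Ivery vs Fairlea: 4+3+2 = 9 for Ivery, 8 for Fairlea — Ivery by 9–8.
Ivery–Holwick: Holwick 10–7.
Ivery vs Selby: Ivery, 11–6.
Ivery vs Arden: 8 to 9, Arden.
Marwick vs Fairlea: Marwick wins 10–7.
Marwick vs Holwick: 4+3 = 7 for Marwick, 10 for Holwick — Holwick by 10–7.
Marwick vs Selby: 2+1+4+3+2 = 12 for Marwick, 5 for Selby — Marwick by 12–5.
Marwick–Arden: Marwick 13–4.
Fairlea vs Holwick: Fairlea preferred on 2 ballots; Holwick wins 15–2.
Fairlea vs Selby: 2+5 = 7 for Fairlea, 10 for Selby — Selby by 10–7.
Fairlea vs Arden: 7 to 10, Arden.
Holwick–Selby: Holwick 17–0.
Holwick vs Arden: Holwick is ranked higher on 2+1+5+2 = 10 ballots, Arden on 7. Holwick wins 10–7.
Selby vs Arden: Arden, 10–7.
Holwick wins every pairwise contest, so Holwick is the Condorcet winner.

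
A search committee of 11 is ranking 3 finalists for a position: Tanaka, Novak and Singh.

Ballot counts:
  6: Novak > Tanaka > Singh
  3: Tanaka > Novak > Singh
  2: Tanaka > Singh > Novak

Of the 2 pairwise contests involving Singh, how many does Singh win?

0

Singh against each rival (11 committee members):
Singh–Tanaka: Tanaka 11–0.
Singh–Novak: Novak 9–2.
Singh beats no one; loses to Tanaka, Novak — 0 pairwise wins.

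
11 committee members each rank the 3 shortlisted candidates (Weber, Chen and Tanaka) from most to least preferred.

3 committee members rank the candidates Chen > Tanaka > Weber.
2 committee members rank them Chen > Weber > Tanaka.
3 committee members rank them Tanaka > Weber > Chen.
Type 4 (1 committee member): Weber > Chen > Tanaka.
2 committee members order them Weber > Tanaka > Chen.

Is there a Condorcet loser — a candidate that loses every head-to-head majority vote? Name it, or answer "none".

Head-to-head results (11 committee members):
Weber vs Chen: Weber wins 6–5.
Weber vs Tanaka: Weber is ranked higher on 2+1+2 = 5 ballots, Tanaka on 6. Tanaka wins 6–5.
Chen vs Tanaka: Chen wins 6–5.
No candidate is winless: Weber beats Chen; Chen beats Tanaka; Tanaka beats Weber. There is no Condorcet loser.

none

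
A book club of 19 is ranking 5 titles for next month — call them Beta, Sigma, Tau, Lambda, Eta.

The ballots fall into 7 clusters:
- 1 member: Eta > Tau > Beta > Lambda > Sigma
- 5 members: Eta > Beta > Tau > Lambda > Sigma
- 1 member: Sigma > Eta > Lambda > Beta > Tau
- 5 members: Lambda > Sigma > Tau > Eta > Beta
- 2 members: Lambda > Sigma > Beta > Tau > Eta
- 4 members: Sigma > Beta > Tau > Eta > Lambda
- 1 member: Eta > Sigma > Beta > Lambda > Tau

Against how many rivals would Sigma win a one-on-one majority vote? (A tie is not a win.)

3

Sigma against each rival (19 members):
Sigma–Beta: Sigma 13–6.
Sigma vs Tau: Sigma wins 13–6.
Sigma–Lambda: Lambda 13–6.
Sigma vs Eta: 12 to 7, Sigma.
Sigma beats Beta, Tau, Eta; loses to Lambda — 3 pairwise wins.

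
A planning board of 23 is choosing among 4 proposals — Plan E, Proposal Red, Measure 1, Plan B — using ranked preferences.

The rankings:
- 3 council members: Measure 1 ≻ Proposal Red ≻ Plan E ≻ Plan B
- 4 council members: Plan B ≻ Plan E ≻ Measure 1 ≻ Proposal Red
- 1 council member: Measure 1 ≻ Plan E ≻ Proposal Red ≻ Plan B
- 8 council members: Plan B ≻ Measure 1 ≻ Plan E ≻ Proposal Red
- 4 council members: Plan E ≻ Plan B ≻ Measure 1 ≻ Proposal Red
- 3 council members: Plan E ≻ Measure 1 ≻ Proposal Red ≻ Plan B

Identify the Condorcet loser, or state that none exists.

Proposal Red

Head-to-head results (23 council members):
Plan E vs Proposal Red: Plan E is ranked higher on 4+1+8+4+3 = 20 ballots, Proposal Red on 3. Plan E wins 20–3.
Plan E vs Measure 1: 11 to 12, Measure 1.
Plan E vs Plan B: Plan B wins 12–11.
Proposal Red vs Measure 1: 0 for Proposal Red, 23 for Measure 1 — Measure 1 by 23–0.
Proposal Red vs Plan B: Plan B wins 16–7.
Measure 1–Plan B: Plan B 16–7.
Proposal Red loses to every other option — it is the Condorcet loser.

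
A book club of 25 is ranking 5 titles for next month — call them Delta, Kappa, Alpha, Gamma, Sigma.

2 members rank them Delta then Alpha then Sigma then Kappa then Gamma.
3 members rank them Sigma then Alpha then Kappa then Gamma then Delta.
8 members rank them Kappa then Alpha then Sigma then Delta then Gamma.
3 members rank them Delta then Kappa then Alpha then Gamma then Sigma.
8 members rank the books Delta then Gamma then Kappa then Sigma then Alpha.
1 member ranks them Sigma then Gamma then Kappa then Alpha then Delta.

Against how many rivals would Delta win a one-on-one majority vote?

4

Delta against each rival (25 members):
Delta vs Kappa: 13 to 12, Delta.
Delta vs Alpha: Delta, 13–12.
Delta vs Gamma: Delta is ranked higher on 2+8+3+8 = 21 ballots, Gamma on 4. Delta wins 21–4.
Delta vs Sigma: 2+3+8 = 13 for Delta, 12 for Sigma — Delta by 13–12.
Delta beats Kappa, Alpha, Gamma, Sigma — 4 pairwise wins.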